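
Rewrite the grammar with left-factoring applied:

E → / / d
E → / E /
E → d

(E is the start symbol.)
Left-factoring transforms A → αβ₁ | αβ₂ into A → αA' and A' → β₁ | β₂
(α is the longest common prefix among the alternatives). Repeat until
no nonterminal has two alternatives with a common prefix.

Round 1: E has alternatives sharing prefix '/'. Introduce E': E → / E'
  Add: E' → / d
  Add: E' → E /

No remaining common prefixes — done.

Resulting grammar:
E → / E'
E' → / d
E' → E /
E → d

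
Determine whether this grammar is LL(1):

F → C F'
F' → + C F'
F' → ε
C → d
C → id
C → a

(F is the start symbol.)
Yes, the grammar is LL(1).

A grammar is LL(1) if for each non-terminal N with multiple productions, the predict sets of those productions are pairwise disjoint, where PREDICT(N → α) = (FIRST(α) \ {ε}) ∪ (FOLLOW(N) if α ⇒* ε).

Relevant sets:
  FOLLOW(F') = { $ }

For F':
  PREDICT(F' → '+' C F') = { '+' }
  PREDICT(F' → ε) = { $ }
For C:
  PREDICT(C → d) = { 'd' }
  PREDICT(C → id) = { 'id' }
  PREDICT(C → a) = { 'a' }
F has a single production, so nothing to check there.

All predict sets are disjoint. The grammar IS LL(1).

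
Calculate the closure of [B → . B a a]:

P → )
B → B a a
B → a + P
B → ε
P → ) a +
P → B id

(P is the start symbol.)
{ [B → . B a a], [B → . a + P], [B → .] }

To compute CLOSURE, for each item [A → α.Bβ] where B is a non-terminal, add [B → .γ] for all productions B → γ; repeat for the newly added items until nothing changes.

Start with: [B → . B a a]
  [B → . B a a] has the dot before B: add [B → . a + P], [B → .]
No further items can be added.

CLOSURE = { [B → . B a a], [B → . a + P], [B → .] }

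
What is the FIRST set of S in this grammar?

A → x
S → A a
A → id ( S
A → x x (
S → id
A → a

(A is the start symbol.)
FIRST sets of the other non-terminals involved (by the same procedure, iterated to a fixed point):
  FIRST(A) = { 'a', 'id', 'x' }

From S → A a:
  - A is a non-terminal: add FIRST(A) \ {ε} = { 'a', 'id', 'x' }
    A is not nullable, so stop
From S → id:
  - id is a terminal: add 'id' and stop

Collecting: FIRST(S) = { 'a', 'id', 'x' }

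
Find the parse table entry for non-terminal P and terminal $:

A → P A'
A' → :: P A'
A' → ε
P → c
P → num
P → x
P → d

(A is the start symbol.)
Empty (error entry)

To find M[P, $], we find productions for P where $ is in the predict set (PREDICT(N → α) = (FIRST(α) \ {ε}) ∪ (FOLLOW(N) if α ⇒* ε)).

P → c: PREDICT = { 'c' }
P → num: PREDICT = { 'num' }
P → x: PREDICT = { 'x' }
P → d: PREDICT = { 'd' }

M[P, $] is empty (no production applies)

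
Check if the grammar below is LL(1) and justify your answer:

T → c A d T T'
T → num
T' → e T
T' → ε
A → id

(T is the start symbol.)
No. Predict set conflict for T': { 'e' }

A grammar is LL(1) if for each non-terminal N with multiple productions, the predict sets of those productions are pairwise disjoint, where PREDICT(N → α) = (FIRST(α) \ {ε}) ∪ (FOLLOW(N) if α ⇒* ε).

Relevant sets:
  FOLLOW(T') = { $, 'e' }

For T:
  PREDICT(T → c A d T T') = { 'c' }
  PREDICT(T → num) = { 'num' }
For T':
  PREDICT(T' → e T) = { 'e' }
  PREDICT(T' → ε) = { $, 'e' }
A has a single production, so nothing to check there.

Conflict found: Predict set conflict for T': { 'e' }
The grammar is NOT LL(1).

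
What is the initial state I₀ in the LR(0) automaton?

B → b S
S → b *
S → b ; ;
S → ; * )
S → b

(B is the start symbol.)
First, augment the grammar with B' → B
I₀ = CLOSURE({ [B' → . B] }):
  [B' → . B] has the dot before B: add [B → . b S]
No further items can be added.

I₀ = { [B → . b S], [B' → . B] }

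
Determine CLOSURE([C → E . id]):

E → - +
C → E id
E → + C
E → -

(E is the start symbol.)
{ [C → E . id] }

Start with: [C → E . id]
The dot precedes the terminal id, so nothing is added.

CLOSURE = { [C → E . id] }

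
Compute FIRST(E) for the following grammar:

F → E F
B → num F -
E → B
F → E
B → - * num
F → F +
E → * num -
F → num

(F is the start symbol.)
{ '*', '-', 'num' }

To compute FIRST(E), examine every production with E on the left-hand side, reading each right-hand side left to right until a non-nullable symbol is reached.

FIRST sets of the other non-terminals involved (by the same procedure, iterated to a fixed point):
  FIRST(B) = { '-', 'num' }

From E → B:
  - B is a non-terminal: add FIRST(B) \ {ε} = { '-', 'num' }
    B is not nullable, so stop
From E → * num -:
  - '*' is a terminal: add '*' and stop

Collecting: FIRST(E) = { '*', '-', 'num' }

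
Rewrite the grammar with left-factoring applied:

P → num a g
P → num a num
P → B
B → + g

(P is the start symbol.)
Left-factoring transforms A → αβ₁ | αβ₂ into A → αA' and A' → β₁ | β₂
(α is the longest common prefix among the alternatives). Repeat until
no nonterminal has two alternatives with a common prefix.

Round 1: P has alternatives sharing prefix 'num a'. Introduce P': P → num a P'
  Add: P' → g
  Add: P' → num

No remaining common prefixes — done.

Resulting grammar:
P → num a P'
P' → g
P' → num
P → B
B → + g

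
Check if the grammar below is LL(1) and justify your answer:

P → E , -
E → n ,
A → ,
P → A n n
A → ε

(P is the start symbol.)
A grammar is LL(1) if for each non-terminal N with multiple productions, the predict sets of those productions are pairwise disjoint, where PREDICT(N → α) = (FIRST(α) \ {ε}) ∪ (FOLLOW(N) if α ⇒* ε).

Relevant sets:
  FIRST(E) = { 'n' }
  FIRST(A) = { ',', ε }
  FOLLOW(A) = { 'n' }

For P:
  PREDICT(P → E ',' '-') = { 'n' }
  PREDICT(P → A n n) = { ',', 'n' }
For A:
  PREDICT(A → ',') = { ',' }
  PREDICT(A → ε) = { 'n' }
E has a single production, so nothing to check there.

Conflict found: Predict set conflict for P: { 'n' }
The grammar is NOT LL(1).

Answer: No. Predict set conflict for P: { 'n' }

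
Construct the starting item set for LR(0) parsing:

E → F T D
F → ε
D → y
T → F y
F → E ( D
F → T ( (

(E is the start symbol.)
{ [E → . F T D], [E' → . E], [F → . E ( D], [F → . T ( (], [F → .], [T → . F y] }

First, augment the grammar with E' → E
I₀ = CLOSURE({ [E' → . E] }):
  [E' → . E] has the dot before E: add [E → . F T D]
  [E → . F T D] has the dot before F: add [F → .], [F → . E ( D], [F → . T ( (]
  [F → . T ( (] has the dot before T: add [T → . F y]
No further items can be added.

I₀ = { [E → . F T D], [E' → . E], [F → . E ( D], [F → . T ( (], [F → .], [T → . F y] }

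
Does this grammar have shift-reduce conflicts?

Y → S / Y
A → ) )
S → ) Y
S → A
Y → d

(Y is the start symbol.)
Yes — I8: [A → ) ) .] vs [A → . ) )]

A shift-reduce conflict occurs when an LR(0) state has both:
  - a complete (reduce) item [A → α .] (dot at the end), and
  - a shift item [B → β . c γ] (dot before a terminal).

Augment with Y' → Y and build the canonical LR(0) collection (I0 = CLOSURE({[Y' → . Y]}), then GOTO on every symbol after a dot until no new states appear). It has 10 states:
  I0: { [A → . ) )], [S → . ) Y], [S → . A], [Y → . S / Y], [Y → . d], [Y' → . Y] }  — shift
  I1: { [A → ) . )], [A → . ) )], [S → ) . Y], [S → . ) Y], [S → . A], [Y → . S / Y], [Y → . d] }  — shift
  I2: { [S → A .] }  — reduce
  I3: { [Y → S . / Y] }  — shift
  I4: { [Y' → Y .] }  — accept
  I5: { [Y → d .] }  — reduce
  I6: { [A → . ) )], [S → . ) Y], [S → . A], [Y → . S / Y], [Y → . d], [Y → S / . Y] }  — shift
  I7: { [Y → S / Y .] }  — reduce
  I8: { [A → ) ) .], [A → ) . )], [A → . ) )], [S → ) . Y], [S → . ) Y], [S → . A], [Y → . S / Y], [Y → . d] }  — shift, reduce
  I9: { [S → ) Y .] }  — reduce

I8 contains reduce item [A → ) ) .] and shift items [A → . ) )], [A → ) . )], [S → . ) Y], [Y → . d] — shift-reduce conflict.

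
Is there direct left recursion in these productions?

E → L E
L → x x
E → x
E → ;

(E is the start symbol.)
Direct left recursion occurs when N → N α for some non-terminal N (the right-hand side begins with the left-hand side itself).

E → L E: starts with L
L → x x: starts with x
E → x: starts with x
E → ;: starts with ';'

No direct left recursion found.

Answer: No direct left recursion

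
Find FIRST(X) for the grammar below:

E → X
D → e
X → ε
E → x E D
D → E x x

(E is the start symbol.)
{ ε }

From X → ε:
  - ε-production, so ε ∈ FIRST(X)

Collecting: FIRST(X) = { ε }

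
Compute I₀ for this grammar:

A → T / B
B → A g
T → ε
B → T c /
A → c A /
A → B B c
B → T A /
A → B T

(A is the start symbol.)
First, augment the grammar with A' → A
I₀ = CLOSURE({ [A' → . A] }):
  [A' → . A] has the dot before A: add [A → . T / B], [A → . c A /], [A → . B B c], [A → . B T]
  [A → . T / B] has the dot before T: add [T → .]
  [A → . B B c] has the dot before B: add [B → . A g], [B → . T c /], [B → . T A /]
No further items can be added.

I₀ = { [A → . B B c], [A → . B T], [A → . T / B], [A → . c A /], [A' → . A], [B → . A g], [B → . T A /], [B → . T c /], [T → .] }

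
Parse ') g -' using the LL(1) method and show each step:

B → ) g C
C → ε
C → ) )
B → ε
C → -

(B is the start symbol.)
LL(1) parsing maintains a stack (initially the start symbol over $) and the input. At each step: if the stack top is a terminal, match it against the current input token; if it is a non-terminal N, replace it with the RHS of M[N, lookahead] (the unique production whose predict set contains the lookahead).

Stack is shown with the top on the left.

Stack    Input    Action
------------------------
B $      ) g - $  output B → ) g C
) g C $  ) g - $  match ')'
g C $    g - $    match 'g'
C $      - $      output C → -
- $      - $      match '-'
$        $        accept

The string is accepted.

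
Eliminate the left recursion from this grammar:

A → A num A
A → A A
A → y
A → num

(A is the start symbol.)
A → y A'
A → num A'
A' → num A A'
A' → A A'
A' → ε

A is directly left-recursive. The standard transformation for
  A → A α₁ | ... | A α_m | β₁ | ... | β_n
is
  A  → β₁ A' | ... | β_n A'
  A' → α₁ A' | ... | α_m A' | ε

A → y becomes A → y A'
A → num becomes A → num A'
A → A num A becomes A' → num A A'
A → A A becomes A' → A A'
Add A' → ε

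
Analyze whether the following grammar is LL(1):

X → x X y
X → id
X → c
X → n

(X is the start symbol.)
Yes, the grammar is LL(1).

A grammar is LL(1) if for each non-terminal N with multiple productions, the predict sets of those productions are pairwise disjoint, where PREDICT(N → α) = (FIRST(α) \ {ε}) ∪ (FOLLOW(N) if α ⇒* ε).

For X:
  PREDICT(X → x X y) = { 'x' }
  PREDICT(X → id) = { 'id' }
  PREDICT(X → c) = { 'c' }
  PREDICT(X → n) = { 'n' }

All predict sets are disjoint. The grammar IS LL(1).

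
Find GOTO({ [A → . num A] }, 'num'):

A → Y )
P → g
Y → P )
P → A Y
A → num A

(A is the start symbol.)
{ [A → . Y )], [A → . num A], [A → num . A], [P → . A Y], [P → . g], [Y → . P )] }

GOTO(I, 'num') = CLOSURE({ [A → αX.β] : [A → α.Xβ] ∈ I, X = 'num' })

Items with dot before 'num', with the dot advanced:
  [A → . num A] → [A → num . A]
Closure of the advanced items:
  [A → num . A] has the dot before A: add [A → . Y )], [A → . num A]
  [A → . Y )] has the dot before Y: add [Y → . P )]
  [Y → . P )] has the dot before P: add [P → . g], [P → . A Y]

GOTO = { [A → . Y )], [A → . num A], [A → num . A], [P → . A Y], [P → . g], [Y → . P )] }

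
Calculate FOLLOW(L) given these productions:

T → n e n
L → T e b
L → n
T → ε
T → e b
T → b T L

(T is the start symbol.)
To compute FOLLOW(L), find every occurrence of L on a right-hand side N → α L β: add FIRST(β) \ {ε}, and if β is empty or nullable also add FOLLOW(N). Iterate to a fixed point.

In T → b T L: L is at the end, add FOLLOW(T)

The FOLLOW sets referred to above (computed the same way, to a fixed point):
  FOLLOW(T) = { $, 'b', 'e', 'n' }

Taking the union: FOLLOW(L) = { $, 'b', 'e', 'n' }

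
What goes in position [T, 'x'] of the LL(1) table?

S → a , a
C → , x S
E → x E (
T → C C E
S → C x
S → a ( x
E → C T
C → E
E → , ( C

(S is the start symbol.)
To find M[T, 'x'], we find productions for T where 'x' is in the predict set (PREDICT(N → α) = (FIRST(α) \ {ε}) ∪ (FOLLOW(N) if α ⇒* ε)).

Relevant sets:
  FIRST(C) = { ',', 'x' }

T → C C E: PREDICT = { ',', 'x' }
  'x' is in predict set, so this production goes in M[T, 'x']

M[T, 'x'] = T → C C E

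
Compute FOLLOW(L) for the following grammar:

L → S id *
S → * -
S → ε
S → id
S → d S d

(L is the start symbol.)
{ $ }

To compute FOLLOW(L), find every occurrence of L on a right-hand side N → α L β: add FIRST(β) \ {ε}, and if β is empty or nullable also add FOLLOW(N). Iterate to a fixed point.

L is the start symbol, so $ ∈ FOLLOW(L).
L does not occur on any right-hand side.

Taking the union: FOLLOW(L) = { $ }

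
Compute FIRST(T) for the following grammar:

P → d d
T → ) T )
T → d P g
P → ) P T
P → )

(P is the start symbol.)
{ ')', 'd' }

To compute FIRST(T), examine every production with T on the left-hand side, reading each right-hand side left to right until a non-nullable symbol is reached.

From T → ) T ):
  - ')' is a terminal: add ')' and stop
From T → d P g:
  - d is a terminal: add 'd' and stop

Collecting: FIRST(T) = { ')', 'd' }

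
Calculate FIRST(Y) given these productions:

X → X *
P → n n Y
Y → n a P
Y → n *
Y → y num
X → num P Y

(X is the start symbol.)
{ 'n', 'y' }

From Y → n a P:
  - n is a terminal: add 'n' and stop
From Y → n *:
  - n is a terminal: add 'n' and stop
From Y → y num:
  - y is a terminal: add 'y' and stop

Collecting: FIRST(Y) = { 'n', 'y' }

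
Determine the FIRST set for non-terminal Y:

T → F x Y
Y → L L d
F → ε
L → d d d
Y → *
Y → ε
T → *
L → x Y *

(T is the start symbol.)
To compute FIRST(Y), examine every production with Y on the left-hand side, reading each right-hand side left to right until a non-nullable symbol is reached.

FIRST sets of the other non-terminals involved (by the same procedure, iterated to a fixed point):
  FIRST(L) = { 'd', 'x' }

From Y → L L d:
  - L is a non-terminal: add FIRST(L) \ {ε} = { 'd', 'x' }
    L is not nullable, so stop
From Y → *:
  - '*' is a terminal: add '*' and stop
From Y → ε:
  - ε-production, so ε ∈ FIRST(Y)

Collecting: FIRST(Y) = { '*', 'd', 'x', ε }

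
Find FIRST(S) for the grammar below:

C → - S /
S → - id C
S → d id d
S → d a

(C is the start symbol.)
{ '-', 'd' }

To compute FIRST(S), examine every production with S on the left-hand side, reading each right-hand side left to right until a non-nullable symbol is reached.

From S → - id C:
  - '-' is a terminal: add '-' and stop
From S → d id d:
  - d is a terminal: add 'd' and stop
From S → d a:
  - d is a terminal: add 'd' and stop

Collecting: FIRST(S) = { '-', 'd' }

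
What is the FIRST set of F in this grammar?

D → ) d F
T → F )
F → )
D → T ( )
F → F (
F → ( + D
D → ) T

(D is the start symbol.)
To compute FIRST(F), examine every production with F on the left-hand side, reading each right-hand side left to right until a non-nullable symbol is reached.

From F → ):
  - ')' is a terminal: add ')' and stop
From F → F (:
  - F is the symbol being defined: contributes nothing new
    F is not nullable, so stop
From F → ( + D:
  - '(' is a terminal: add '(' and stop

Collecting: FIRST(F) = { '(', ')' }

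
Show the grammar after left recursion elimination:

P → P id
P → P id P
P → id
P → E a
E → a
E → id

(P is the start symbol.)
P → id P'
P → E a P'
P' → id P'
P' → id P P'
P' → ε
E → a
E → id

P is directly left-recursive. The standard transformation for
  A → A α₁ | ... | A α_m | β₁ | ... | β_n
is
  A  → β₁ A' | ... | β_n A'
  A' → α₁ A' | ... | α_m A' | ε

P → id becomes P → id P'
P → E a becomes P → E a P'
P → P id becomes P' → id P'
P → P id P becomes P' → id P P'
Add P' → ε

Productions for other non-terminals are unchanged:
  E → a
  E → id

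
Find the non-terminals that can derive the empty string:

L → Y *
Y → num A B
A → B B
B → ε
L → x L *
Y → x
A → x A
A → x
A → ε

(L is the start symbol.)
{ 'A', 'B' }

A non-terminal is nullable if it can derive ε (the empty string): either it has an ε-production, or it has a production whose right-hand side consists entirely of nullable non-terminals.

ε-productions: B → ε, A → ε
So B, A are immediately nullable.
No further non-terminal can be added: every production for the remaining non-terminals contains a terminal or a non-nullable non-terminal.
Nullable = { 'A', 'B' }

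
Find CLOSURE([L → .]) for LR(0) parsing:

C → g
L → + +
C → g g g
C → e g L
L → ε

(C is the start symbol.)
{ [L → .] }

Start with: [L → .]
The dot is at the end, so nothing is added.

CLOSURE = { [L → .] }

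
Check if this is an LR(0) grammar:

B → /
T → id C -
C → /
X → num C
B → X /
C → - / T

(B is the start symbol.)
Yes, the grammar is LR(0)

A grammar is LR(0) if no state in the canonical LR(0) collection has:
  - both a shift item (dot before a terminal) and a complete item (shift-reduce conflict), or
  - two or more complete items (reduce-reduce conflict; the accept item [B' → B .] counts as a complete item here).

Augment with B' → B and build the canonical LR(0) collection (I0 = CLOSURE({[B' → . B]}), then GOTO on every symbol after a dot until no new states appear). It has 14 states:
  I0: { [B → . /], [B → . X /], [B' → . B], [X → . num C] }  — shift
  I1: { [B → / .] }  — reduce
  I2: { [B' → B .] }  — accept
  I3: { [B → X . /] }  — shift
  I4: { [C → . - / T], [C → . /], [X → num . C] }  — shift
  I5: { [C → - . / T] }  — shift
  I6: { [C → / .] }  — reduce
  I7: { [X → num C .] }  — reduce
  I8: { [C → - / . T], [T → . id C -] }  — shift
  I9: { [C → - / T .] }  — reduce
  I10: { [C → . - / T], [C → . /], [T → id . C -] }  — shift
  I11: { [T → id C . -] }  — shift
  I12: { [T → id C - .] }  — reduce
  I13: { [B → X / .] }  — reduce

Every state is either a pure shift/goto state or contains exactly one complete item and nothing to shift — no conflicts. The grammar is LR(0).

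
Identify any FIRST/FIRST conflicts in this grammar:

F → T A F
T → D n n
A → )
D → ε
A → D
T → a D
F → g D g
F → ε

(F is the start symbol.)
No FIRST/FIRST conflicts.

A FIRST/FIRST conflict occurs when two productions N → α and N → β for the same non-terminal have FIRST(α) ∩ FIRST(β) ≠ ∅ (with ε ∈ FIRST of a nullable right-hand side, so two nullable alternatives also conflict).

FIRST sets of the non-terminals at (or reachable through a nullable prefix from) the front of some alternative:
  FIRST(T) = { 'a', 'n' }
  FIRST(D) = { ε }

Productions for F:
  F → T A F: FIRST = { 'a', 'n' }
  F → g D g: FIRST = { 'g' }
  F → ε: FIRST = { ε }
Productions for T:
  T → D n n: FIRST = { 'n' }
  T → a D: FIRST = { 'a' }
Productions for A:
  A → ): FIRST = { ')' }
  A → D: FIRST = { ε }
D has only one production, so no FIRST/FIRST conflict is possible there.

All alternatives of each non-terminal have pairwise disjoint FIRST sets.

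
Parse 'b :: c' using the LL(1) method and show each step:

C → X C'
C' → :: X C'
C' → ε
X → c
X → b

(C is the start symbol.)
LL(1) parsing maintains a stack (initially the start symbol over $) and the input. At each step: if the stack top is a terminal, match it against the current input token; if it is a non-terminal N, replace it with the RHS of M[N, lookahead] (the unique production whose predict set contains the lookahead).

Stack is shown with the top on the left.

Stack      Input     Action
---------------------------
C $        b :: c $  output C → X C'
X C' $     b :: c $  output X → b
b C' $     b :: c $  match 'b'
C' $       :: c $    output C' → :: X C'
:: X C' $  :: c $    match '::'
X C' $     c $       output X → c
c C' $     c $       match 'c'
C' $       $         output C' → ε
$          $         accept

The string is accepted.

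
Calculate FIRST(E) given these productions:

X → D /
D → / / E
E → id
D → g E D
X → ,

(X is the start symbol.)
From E → id:
  - id is a terminal: add 'id' and stop

Collecting: FIRST(E) = { 'id' }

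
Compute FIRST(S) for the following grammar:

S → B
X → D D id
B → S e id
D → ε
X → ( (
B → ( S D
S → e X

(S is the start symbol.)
FIRST sets of the other non-terminals involved (by the same procedure, iterated to a fixed point):
  FIRST(B) = { '(', 'e' }

From S → B:
  - B is a non-terminal: add FIRST(B) \ {ε} = { '(', 'e' }
    B is not nullable, so stop
From S → e X:
  - e is a terminal: add 'e' and stop

Collecting: FIRST(S) = { '(', 'e' }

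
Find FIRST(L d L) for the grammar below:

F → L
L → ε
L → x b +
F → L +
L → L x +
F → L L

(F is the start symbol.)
{ 'd', 'x' }

FIRST sets of the non-terminals involved (from the grammar, by fixed-point iteration):
  FIRST(L) = { 'x', ε }

To compute FIRST(L d L), process the symbols left to right:
Symbol L is a non-terminal. Add FIRST(L) \ {ε} = { 'x' }
L is nullable (ε ∈ FIRST(L)), continue to the next symbol.
Symbol d is a terminal. Add 'd' and stop.
FIRST(L d L) = { 'd', 'x' }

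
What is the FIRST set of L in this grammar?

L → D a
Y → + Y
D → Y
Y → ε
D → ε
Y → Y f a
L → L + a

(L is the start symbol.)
FIRST sets of the other non-terminals involved (by the same procedure, iterated to a fixed point):
  FIRST(D) = { '+', 'f', ε }

From L → D a:
  - D is a non-terminal: add FIRST(D) \ {ε} = { '+', 'f' }
    D is nullable, so continue to the next symbol
  - a is a terminal: add 'a' and stop
From L → L + a:
  - L is the symbol being defined: contributes nothing new
    L is not nullable, so stop

Collecting: FIRST(L) = { '+', 'a', 'f' }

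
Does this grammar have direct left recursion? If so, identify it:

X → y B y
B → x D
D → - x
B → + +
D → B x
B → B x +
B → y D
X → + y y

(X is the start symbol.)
Yes, B is left-recursive

Direct left recursion occurs when N → N α for some non-terminal N (the right-hand side begins with the left-hand side itself).

X → y B y: starts with y
B → x D: starts with x
D → - x: starts with '-'
B → + +: starts with '+'
D → B x: starts with B
B → B x +: LEFT RECURSIVE (starts with B)
B → y D: starts with y
X → + y y: starts with '+'

The grammar has direct left recursion on: B.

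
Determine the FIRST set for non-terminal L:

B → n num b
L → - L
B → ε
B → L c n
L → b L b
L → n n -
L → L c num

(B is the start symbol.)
To compute FIRST(L), examine every production with L on the left-hand side, reading each right-hand side left to right until a non-nullable symbol is reached.

From L → - L:
  - '-' is a terminal: add '-' and stop
From L → b L b:
  - b is a terminal: add 'b' and stop
From L → n n -:
  - n is a terminal: add 'n' and stop
From L → L c num:
  - L is the symbol being defined: contributes nothing new
    L is not nullable, so stop

Collecting: FIRST(L) = { '-', 'b', 'n' }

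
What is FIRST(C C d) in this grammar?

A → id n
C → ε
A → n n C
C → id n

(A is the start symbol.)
FIRST sets of the non-terminals involved (from the grammar, by fixed-point iteration):
  FIRST(C) = { 'id', ε }

To compute FIRST(C C d), process the symbols left to right:
Symbol C is a non-terminal. Add FIRST(C) \ {ε} = { 'id' }
C is nullable (ε ∈ FIRST(C)), continue to the next symbol.
Symbol C is a non-terminal. Add FIRST(C) \ {ε} = { 'id' }
C is nullable (ε ∈ FIRST(C)), continue to the next symbol.
Symbol d is a terminal. Add 'd' and stop.
FIRST(C C d) = { 'd', 'id' }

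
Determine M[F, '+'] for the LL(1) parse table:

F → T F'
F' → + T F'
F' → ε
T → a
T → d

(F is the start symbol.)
To find M[F, '+'], we find productions for F where '+' is in the predict set (PREDICT(N → α) = (FIRST(α) \ {ε}) ∪ (FOLLOW(N) if α ⇒* ε)).

Relevant sets:
  FIRST(T) = { 'a', 'd' }

F → T F': PREDICT = { 'a', 'd' }

M[F, '+'] is empty (no production applies)

Answer: Empty (error entry)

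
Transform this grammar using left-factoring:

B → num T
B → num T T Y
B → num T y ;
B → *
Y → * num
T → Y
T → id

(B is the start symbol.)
B → num T B'
B' → ε
B' → T Y
B' → y ;
B → *
Y → * num
T → Y
T → id

Left-factoring transforms A → αβ₁ | αβ₂ into A → αA' and A' → β₁ | β₂
(α is the longest common prefix among the alternatives). Repeat until
no nonterminal has two alternatives with a common prefix.

Round 1: B has alternatives sharing prefix 'num T'. Introduce B': B → num T B'
  Add: B' → ε
  Add: B' → T Y
  Add: B' → y ;

No remaining common prefixes — done.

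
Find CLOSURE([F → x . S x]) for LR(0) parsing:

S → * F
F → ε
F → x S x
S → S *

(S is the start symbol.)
To compute CLOSURE, for each item [A → α.Bβ] where B is a non-terminal, add [B → .γ] for all productions B → γ; repeat for the newly added items until nothing changes.

Start with: [F → x . S x]
  [F → x . S x] has the dot before S: add [S → . * F], [S → . S *]
No further items can be added.

CLOSURE = { [F → x . S x], [S → . * F], [S → . S *] }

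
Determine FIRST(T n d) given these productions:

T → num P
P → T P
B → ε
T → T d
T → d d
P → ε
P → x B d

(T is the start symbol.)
{ 'd', 'num' }

FIRST sets of the non-terminals involved (from the grammar, by fixed-point iteration):
  FIRST(T) = { 'd', 'num' }

To compute FIRST(T n d), process the symbols left to right:
Symbol T is a non-terminal. Add FIRST(T) \ {ε} = { 'd', 'num' }
T is not nullable (ε ∉ FIRST(T)), so stop here.
FIRST(T n d) = { 'd', 'num' }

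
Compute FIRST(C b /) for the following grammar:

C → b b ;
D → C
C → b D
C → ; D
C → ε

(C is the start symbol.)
FIRST sets of the non-terminals involved (from the grammar, by fixed-point iteration):
  FIRST(C) = { ';', 'b', ε }

To compute FIRST(C b /), process the symbols left to right:
Symbol C is a non-terminal. Add FIRST(C) \ {ε} = { ';', 'b' }
C is nullable (ε ∈ FIRST(C)), continue to the next symbol.
Symbol b is a terminal. Add 'b' and stop.
FIRST(C b /) = { ';', 'b' }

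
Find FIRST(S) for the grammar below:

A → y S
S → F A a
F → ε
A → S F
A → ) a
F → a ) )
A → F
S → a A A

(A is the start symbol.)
{ ')', 'a', 'y' }

To compute FIRST(S), examine every production with S on the left-hand side, reading each right-hand side left to right until a non-nullable symbol is reached.

FIRST sets of the other non-terminals involved (by the same procedure, iterated to a fixed point):
  FIRST(F) = { 'a', ε }
  FIRST(A) = { ')', 'a', 'y', ε }

From S → F A a:
  - F is a non-terminal: add FIRST(F) \ {ε} = { 'a' }
    F is nullable, so continue to the next symbol
  - A is a non-terminal: add FIRST(A) \ {ε} = { ')', 'a', 'y' }
    A is nullable, so continue to the next symbol
  - a is a terminal: add 'a' and stop
From S → a A A:
  - a is a terminal: add 'a' and stop

Collecting: FIRST(S) = { ')', 'a', 'y' }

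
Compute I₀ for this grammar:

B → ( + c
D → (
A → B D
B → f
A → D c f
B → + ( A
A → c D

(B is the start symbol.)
First, augment the grammar with B' → B
I₀ = CLOSURE({ [B' → . B] }):
  [B' → . B] has the dot before B: add [B → . ( + c], [B → . f], [B → . + ( A]
No further items can be added.

I₀ = { [B → . ( + c], [B → . + ( A], [B → . f], [B' → . B] }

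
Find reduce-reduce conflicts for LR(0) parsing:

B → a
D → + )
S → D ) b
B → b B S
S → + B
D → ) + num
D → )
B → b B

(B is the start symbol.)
No reduce-reduce conflicts

Augment with B' → B and build the canonical LR(0) collection (I0 = CLOSURE({[B' → . B]}), then GOTO on every symbol after a dot until no new states appear). It has 15 states:
  I0: { [B → . a], [B → . b B S], [B → . b B], [B' → . B] }  — shift
  I1: { [B' → B .] }  — accept
  I2: { [B → a .] }  — reduce
  I3: { [B → . a], [B → . b B S], [B → . b B], [B → b . B S], [B → b . B] }  — shift
  I4: { [B → b B . S], [B → b B .], [D → . ) + num], [D → . )], [D → . + )], [S → . + B], [S → . D ) b] }  — shift, reduce
  I5: { [D → ) . + num], [D → ) .] }  — shift, reduce
  I6: { [B → . a], [B → . b B S], [B → . b B], [D → + . )], [S → + . B] }  — shift
  I7: { [S → D . ) b] }  — shift
  I8: { [B → b B S .] }  — reduce
  I9: { [S → D ) . b] }  — shift
  I10: { [S → D ) b .] }  — reduce
  I11: { [D → + ) .] }  — reduce
  I12: { [S → + B .] }  — reduce
  I13: { [D → ) + . num] }  — shift
  I14: { [D → ) + num .] }  — reduce

No state contains more than one complete item.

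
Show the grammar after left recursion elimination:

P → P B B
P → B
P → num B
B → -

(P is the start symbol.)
P is directly left-recursive. The standard transformation for
  A → A α₁ | ... | A α_m | β₁ | ... | β_n
is
  A  → β₁ A' | ... | β_n A'
  A' → α₁ A' | ... | α_m A' | ε

P → B becomes P → B P'
P → num B becomes P → num B P'
P → P B B becomes P' → B B P'
Add P' → ε

Productions for other non-terminals are unchanged:
  B → -

Resulting grammar:
P → B P'
P → num B P'
P' → B B P'
P' → ε
B → -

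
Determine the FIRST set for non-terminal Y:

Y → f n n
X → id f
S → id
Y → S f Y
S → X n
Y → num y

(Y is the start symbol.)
{ 'f', 'id', 'num' }

To compute FIRST(Y), examine every production with Y on the left-hand side, reading each right-hand side left to right until a non-nullable symbol is reached.

FIRST sets of the other non-terminals involved (by the same procedure, iterated to a fixed point):
  FIRST(S) = { 'id' }

From Y → f n n:
  - f is a terminal: add 'f' and stop
From Y → S f Y:
  - S is a non-terminal: add FIRST(S) \ {ε} = { 'id' }
    S is not nullable, so stop
From Y → num y:
  - num is a terminal: add 'num' and stop

Collecting: FIRST(Y) = { 'f', 'id', 'num' }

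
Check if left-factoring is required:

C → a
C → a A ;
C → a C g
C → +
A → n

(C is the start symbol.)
Yes, C has productions with common prefix 'a'

Left-factoring is needed when two productions for the same non-terminal
share a common prefix on the right-hand side.

Productions for C:
  C → a
  C → a A ;
  C → a C g
  C → +

Found common prefix 'a' in productions for C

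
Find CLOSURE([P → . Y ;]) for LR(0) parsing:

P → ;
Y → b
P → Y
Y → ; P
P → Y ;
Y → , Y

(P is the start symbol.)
{ [P → . Y ;], [Y → . , Y], [Y → . ; P], [Y → . b] }

To compute CLOSURE, for each item [A → α.Bβ] where B is a non-terminal, add [B → .γ] for all productions B → γ; repeat for the newly added items until nothing changes.

Start with: [P → . Y ;]
  [P → . Y ;] has the dot before Y: add [Y → . b], [Y → . ; P], [Y → . , Y]
No further items can be added.

CLOSURE = { [P → . Y ;], [Y → . , Y], [Y → . ; P], [Y → . b] }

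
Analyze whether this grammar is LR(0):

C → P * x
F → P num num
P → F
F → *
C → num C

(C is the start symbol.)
Yes, the grammar is LR(0)

Augment with C' → C and build the canonical LR(0) collection (I0 = CLOSURE({[C' → . C]}), then GOTO on every symbol after a dot until no new states appear). It has 11 states:
  I0: { [C → . P * x], [C → . num C], [C' → . C], [F → . *], [F → . P num num], [P → . F] }  — shift
  I1: { [F → * .] }  — reduce
  I2: { [C' → C .] }  — accept
  I3: { [P → F .] }  — reduce
  I4: { [C → P . * x], [F → P . num num] }  — shift
  I5: { [C → . P * x], [C → . num C], [C → num . C], [F → . *], [F → . P num num], [P → . F] }  — shift
  I6: { [C → num C .] }  — reduce
  I7: { [C → P * . x] }  — shift
  I8: { [F → P num . num] }  — shift
  I9: { [F → P num num .] }  — reduce
  I10: { [C → P * x .] }  — reduce

Every state is either a pure shift/goto state or contains exactly one complete item and nothing to shift — no conflicts. The grammar is LR(0).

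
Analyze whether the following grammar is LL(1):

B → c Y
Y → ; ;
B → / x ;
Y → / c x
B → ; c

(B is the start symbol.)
A grammar is LL(1) if for each non-terminal N with multiple productions, the predict sets of those productions are pairwise disjoint, where PREDICT(N → α) = (FIRST(α) \ {ε}) ∪ (FOLLOW(N) if α ⇒* ε).

For B:
  PREDICT(B → c Y) = { 'c' }
  PREDICT(B → '/' x ';') = { '/' }
  PREDICT(B → ';' c) = { ';' }
For Y:
  PREDICT(Y → ';' ';') = { ';' }
  PREDICT(Y → '/' c x) = { '/' }

All predict sets are disjoint. The grammar IS LL(1).

Answer: Yes, the grammar is LL(1).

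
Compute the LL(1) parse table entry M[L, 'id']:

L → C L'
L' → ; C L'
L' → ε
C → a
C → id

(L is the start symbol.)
To find M[L, 'id'], we find productions for L where 'id' is in the predict set (PREDICT(N → α) = (FIRST(α) \ {ε}) ∪ (FOLLOW(N) if α ⇒* ε)).

Relevant sets:
  FIRST(C) = { 'a', 'id' }

L → C L': PREDICT = { 'a', 'id' }
  'id' is in predict set, so this production goes in M[L, 'id']

M[L, 'id'] = L → C L'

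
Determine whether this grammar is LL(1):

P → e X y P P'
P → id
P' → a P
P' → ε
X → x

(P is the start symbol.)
No. Predict set conflict for P': { 'a' }

A grammar is LL(1) if for each non-terminal N with multiple productions, the predict sets of those productions are pairwise disjoint, where PREDICT(N → α) = (FIRST(α) \ {ε}) ∪ (FOLLOW(N) if α ⇒* ε).

Relevant sets:
  FOLLOW(P') = { $, 'a' }

For P:
  PREDICT(P → e X y P P') = { 'e' }
  PREDICT(P → id) = { 'id' }
For P':
  PREDICT(P' → a P) = { 'a' }
  PREDICT(P' → ε) = { $, 'a' }
X has a single production, so nothing to check there.

Conflict found: Predict set conflict for P': { 'a' }
The grammar is NOT LL(1).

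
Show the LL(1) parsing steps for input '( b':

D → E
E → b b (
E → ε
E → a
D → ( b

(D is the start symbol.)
LL(1) parsing maintains a stack (initially the start symbol over $) and the input. At each step: if the stack top is a terminal, match it against the current input token; if it is a non-terminal N, replace it with the RHS of M[N, lookahead] (the unique production whose predict set contains the lookahead).

Stack is shown with the top on the left.

Stack  Input  Action
--------------------
D $    ( b $  output D → ( b
( b $  ( b $  match '('
b $    b $    match 'b'
$      $      accept

The string is accepted.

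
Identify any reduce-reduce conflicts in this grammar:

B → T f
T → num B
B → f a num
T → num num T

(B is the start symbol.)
Augment with B' → B and build the canonical LR(0) collection (I0 = CLOSURE({[B' → . B]}), then GOTO on every symbol after a dot until no new states appear). It has 11 states:
  I0: { [B → . T f], [B → . f a num], [B' → . B], [T → . num B], [T → . num num T] }  — shift
  I1: { [B' → B .] }  — accept
  I2: { [B → T . f] }  — shift
  I3: { [B → f . a num] }  — shift
  I4: { [B → . T f], [B → . f a num], [T → . num B], [T → . num num T], [T → num . B], [T → num . num T] }  — shift
  I5: { [T → num B .] }  — reduce
  I6: { [B → . T f], [B → . f a num], [T → . num B], [T → . num num T], [T → num . B], [T → num . num T], [T → num num . T] }  — shift
  I7: { [B → T . f], [T → num num T .] }  — shift, reduce
  I8: { [B → T f .] }  — reduce
  I9: { [B → f a . num] }  — shift
  I10: { [B → f a num .] }  — reduce

No state contains more than one complete item.

Answer: No reduce-reduce conflicts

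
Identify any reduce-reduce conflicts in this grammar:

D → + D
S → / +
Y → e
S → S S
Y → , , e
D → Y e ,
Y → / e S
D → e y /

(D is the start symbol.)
No reduce-reduce conflicts

A reduce-reduce conflict occurs when an LR(0) state has two complete items [A → α .] and [B → β .] — both call for a reduction, and with no lookahead the parser cannot choose between them.

Augment with D' → D and build the canonical LR(0) collection (I0 = CLOSURE({[D' → . D]}), then GOTO on every symbol after a dot until no new states appear). It has 19 states:
  I0: { [D → . + D], [D → . Y e ,], [D → . e y /], [D' → . D], [Y → . , , e], [Y → . / e S], [Y → . e] }  — shift
  I1: { [D → + . D], [D → . + D], [D → . Y e ,], [D → . e y /], [Y → . , , e], [Y → . / e S], [Y → . e] }  — shift
  I2: { [Y → , . , e] }  — shift
  I3: { [Y → / . e S] }  — shift
  I4: { [D' → D .] }  — accept
  I5: { [D → Y . e ,] }  — shift
  I6: { [D → e . y /], [Y → e .] }  — shift, reduce
  I7: { [D → e y . /] }  — shift
  I8: { [D → e y / .] }  — reduce
  I9: { [D → Y e . ,] }  — shift
  I10: { [D → Y e , .] }  — reduce
  I11: { [S → . / +], [S → . S S], [Y → / e . S] }  — shift
  I12: { [S → / . +] }  — shift
  I13: { [S → . / +], [S → . S S], [S → S . S], [Y → / e S .] }  — shift, reduce
  I14: { [S → . / +], [S → . S S], [S → S . S], [S → S S .] }  — shift, reduce
  I15: { [S → / + .] }  — reduce
  I16: { [Y → , , . e] }  — shift
  I17: { [Y → , , e .] }  — reduce
  I18: { [D → + D .] }  — reduce

No state contains more than one complete item.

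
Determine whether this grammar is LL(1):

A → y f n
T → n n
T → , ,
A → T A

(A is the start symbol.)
Yes, the grammar is LL(1).

A grammar is LL(1) if for each non-terminal N with multiple productions, the predict sets of those productions are pairwise disjoint, where PREDICT(N → α) = (FIRST(α) \ {ε}) ∪ (FOLLOW(N) if α ⇒* ε).

Relevant sets:
  FIRST(T) = { ',', 'n' }

For A:
  PREDICT(A → y f n) = { 'y' }
  PREDICT(A → T A) = { ',', 'n' }
For T:
  PREDICT(T → n n) = { 'n' }
  PREDICT(T → ',' ',') = { ',' }

All predict sets are disjoint. The grammar IS LL(1).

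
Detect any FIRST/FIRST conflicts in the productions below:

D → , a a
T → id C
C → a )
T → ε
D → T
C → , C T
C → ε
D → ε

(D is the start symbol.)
A FIRST/FIRST conflict occurs when two productions N → α and N → β for the same non-terminal have FIRST(α) ∩ FIRST(β) ≠ ∅ (with ε ∈ FIRST of a nullable right-hand side, so two nullable alternatives also conflict).

FIRST sets of the non-terminals at (or reachable through a nullable prefix from) the front of some alternative:
  FIRST(T) = { 'id', ε }

Productions for D:
  D → , a a: FIRST = { ',' }
  D → T: FIRST = { 'id', ε }
  D → ε: FIRST = { ε }
Productions for T:
  T → id C: FIRST = { 'id' }
  T → ε: FIRST = { ε }
Productions for C:
  C → a ): FIRST = { 'a' }
  C → , C T: FIRST = { ',' }
  C → ε: FIRST = { ε }

Conflict for D: D → T and D → ε
  Overlap: { ε }

Answer: Yes. D → T / D → ε on { ε }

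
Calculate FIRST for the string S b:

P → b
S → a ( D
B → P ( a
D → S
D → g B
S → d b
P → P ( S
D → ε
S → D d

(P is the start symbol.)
FIRST sets of the non-terminals involved (from the grammar, by fixed-point iteration):
  FIRST(S) = { 'a', 'd', 'g' }

To compute FIRST(S b), process the symbols left to right:
Symbol S is a non-terminal. Add FIRST(S) \ {ε} = { 'a', 'd', 'g' }
S is not nullable (ε ∉ FIRST(S)), so stop here.
FIRST(S b) = { 'a', 'd', 'g' }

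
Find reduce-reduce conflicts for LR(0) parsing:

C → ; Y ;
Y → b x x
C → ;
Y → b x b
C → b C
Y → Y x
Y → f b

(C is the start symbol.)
No reduce-reduce conflicts

A reduce-reduce conflict occurs when an LR(0) state has two complete items [A → α .] and [B → β .] — both call for a reduction, and with no lookahead the parser cannot choose between them.

Augment with C' → C and build the canonical LR(0) collection (I0 = CLOSURE({[C' → . C]}), then GOTO on every symbol after a dot until no new states appear). It has 14 states:
  I0: { [C → . ; Y ;], [C → . ;], [C → . b C], [C' → . C] }  — shift
  I1: { [C → ; . Y ;], [C → ; .], [Y → . Y x], [Y → . b x b], [Y → . b x x], [Y → . f b] }  — shift, reduce
  I2: { [C' → C .] }  — accept
  I3: { [C → . ; Y ;], [C → . ;], [C → . b C], [C → b . C] }  — shift
  I4: { [C → b C .] }  — reduce
  I5: { [C → ; Y . ;], [Y → Y . x] }  — shift
  I6: { [Y → b . x b], [Y → b . x x] }  — shift
  I7: { [Y → f . b] }  — shift
  I8: { [Y → f b .] }  — reduce
  I9: { [Y → b x . b], [Y → b x . x] }  — shift
  I10: { [Y → b x b .] }  — reduce
  I11: { [Y → b x x .] }  — reduce
  I12: { [C → ; Y ; .] }  — reduce
  I13: { [Y → Y x .] }  — reduce

No state contains more than one complete item.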